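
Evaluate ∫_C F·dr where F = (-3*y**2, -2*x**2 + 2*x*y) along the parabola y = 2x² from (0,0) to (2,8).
-32/5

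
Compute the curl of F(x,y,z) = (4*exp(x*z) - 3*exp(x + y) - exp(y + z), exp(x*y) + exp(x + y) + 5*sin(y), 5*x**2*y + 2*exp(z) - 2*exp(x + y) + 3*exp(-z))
(5*x**2 - 2*exp(x + y), -10*x*y + 4*x*exp(x*z) + 2*exp(x + y) - exp(y + z), y*exp(x*y) + 4*exp(x + y) + exp(y + z))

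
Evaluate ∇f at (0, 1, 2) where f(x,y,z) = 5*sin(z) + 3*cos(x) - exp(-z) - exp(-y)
(0, exp(-1), 5*cos(2) + exp(-2))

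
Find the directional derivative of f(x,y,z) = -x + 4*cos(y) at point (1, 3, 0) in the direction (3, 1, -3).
-sqrt(19)*(4*sin(3) + 3)/19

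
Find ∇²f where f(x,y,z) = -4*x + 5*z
0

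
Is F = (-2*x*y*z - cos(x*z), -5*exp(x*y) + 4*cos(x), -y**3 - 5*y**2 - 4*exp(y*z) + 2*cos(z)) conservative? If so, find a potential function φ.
No, ∇×F = (-3*y**2 - 10*y - 4*z*exp(y*z), x*(-2*y + sin(x*z)), 2*x*z - 5*y*exp(x*y) - 4*sin(x)) ≠ 0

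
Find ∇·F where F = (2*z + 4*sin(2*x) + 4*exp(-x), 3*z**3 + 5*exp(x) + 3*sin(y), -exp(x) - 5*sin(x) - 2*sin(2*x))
8*cos(2*x) + 3*cos(y) - 4*exp(-x)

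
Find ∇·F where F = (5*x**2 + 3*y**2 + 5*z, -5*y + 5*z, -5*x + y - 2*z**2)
10*x - 4*z - 5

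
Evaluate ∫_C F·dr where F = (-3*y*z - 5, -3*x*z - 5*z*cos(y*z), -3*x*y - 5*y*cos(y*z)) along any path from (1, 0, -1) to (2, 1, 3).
-23 - 5*sin(3)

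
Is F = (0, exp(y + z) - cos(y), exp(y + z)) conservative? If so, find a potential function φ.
Yes, F is conservative. φ = exp(y + z) - sin(y)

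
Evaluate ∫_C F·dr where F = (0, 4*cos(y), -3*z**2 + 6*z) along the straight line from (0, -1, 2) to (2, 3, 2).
4*sin(3) + 4*sin(1)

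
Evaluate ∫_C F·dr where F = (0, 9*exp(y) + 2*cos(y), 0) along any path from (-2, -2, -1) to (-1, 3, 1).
-9*exp(-2) + 2*sin(3) + 2*sin(2) + 9*exp(3)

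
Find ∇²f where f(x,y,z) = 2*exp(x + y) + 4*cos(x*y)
-4*x**2*cos(x*y) - 4*y**2*cos(x*y) + 4*exp(x + y)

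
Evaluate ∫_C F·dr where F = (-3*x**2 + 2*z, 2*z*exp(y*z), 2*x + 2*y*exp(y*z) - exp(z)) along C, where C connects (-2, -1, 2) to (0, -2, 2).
2*(1 - exp(2))*exp(-4)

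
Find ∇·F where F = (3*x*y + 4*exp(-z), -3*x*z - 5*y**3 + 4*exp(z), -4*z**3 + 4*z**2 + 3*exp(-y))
-15*y**2 + 3*y - 12*z**2 + 8*z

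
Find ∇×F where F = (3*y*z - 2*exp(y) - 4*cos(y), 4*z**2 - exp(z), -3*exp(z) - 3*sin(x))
(-8*z + exp(z), 3*y + 3*cos(x), -3*z + 2*exp(y) - 4*sin(y))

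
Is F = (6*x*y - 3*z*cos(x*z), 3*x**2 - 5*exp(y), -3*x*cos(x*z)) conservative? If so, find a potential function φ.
Yes, F is conservative. φ = 3*x**2*y - 5*exp(y) - 3*sin(x*z)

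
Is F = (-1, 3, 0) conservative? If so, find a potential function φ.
Yes, F is conservative. φ = -x + 3*y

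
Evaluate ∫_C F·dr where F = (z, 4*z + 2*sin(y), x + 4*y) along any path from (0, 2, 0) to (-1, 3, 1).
2*cos(2) - 2*cos(3) + 11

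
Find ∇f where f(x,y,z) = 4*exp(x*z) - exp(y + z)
(4*z*exp(x*z), -exp(y + z), 4*x*exp(x*z) - exp(y + z))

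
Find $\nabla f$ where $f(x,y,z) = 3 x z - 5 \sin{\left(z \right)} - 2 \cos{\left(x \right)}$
(3*z + 2*sin(x), 0, 3*x - 5*cos(z))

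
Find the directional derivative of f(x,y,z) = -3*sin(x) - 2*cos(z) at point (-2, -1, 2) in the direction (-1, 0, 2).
sqrt(5)*(3*cos(2) + 4*sin(2))/5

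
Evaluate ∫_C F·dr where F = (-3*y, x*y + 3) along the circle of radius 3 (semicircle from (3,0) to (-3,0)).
18 + 27*pi/2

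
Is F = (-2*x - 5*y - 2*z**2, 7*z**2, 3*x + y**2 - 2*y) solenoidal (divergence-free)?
No, ∇·F = -2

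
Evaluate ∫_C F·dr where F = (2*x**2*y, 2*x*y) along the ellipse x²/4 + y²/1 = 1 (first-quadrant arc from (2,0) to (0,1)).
4/3 - pi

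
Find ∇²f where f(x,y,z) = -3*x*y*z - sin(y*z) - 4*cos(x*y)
4*x**2*cos(x*y) + y**2*sin(y*z) + 4*y**2*cos(x*y) + z**2*sin(y*z)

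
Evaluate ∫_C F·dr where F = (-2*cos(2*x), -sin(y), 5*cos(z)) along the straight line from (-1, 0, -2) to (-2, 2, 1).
-1 + sin(4) + cos(2) + 4*sin(2) + 5*sin(1)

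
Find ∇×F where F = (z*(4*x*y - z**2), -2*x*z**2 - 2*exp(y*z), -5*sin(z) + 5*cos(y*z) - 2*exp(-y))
(4*x*z + 2*y*exp(y*z) - 5*z*sin(y*z) + 2*exp(-y), 4*x*y - 3*z**2, 2*z*(-2*x - z))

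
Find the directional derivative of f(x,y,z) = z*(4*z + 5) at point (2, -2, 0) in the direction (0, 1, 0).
0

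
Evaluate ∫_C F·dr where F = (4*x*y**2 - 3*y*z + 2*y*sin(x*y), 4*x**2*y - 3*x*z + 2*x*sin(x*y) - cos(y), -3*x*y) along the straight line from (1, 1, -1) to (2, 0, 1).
-7 + sin(1) + 2*cos(1)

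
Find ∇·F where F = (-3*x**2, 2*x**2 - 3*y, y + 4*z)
1 - 6*x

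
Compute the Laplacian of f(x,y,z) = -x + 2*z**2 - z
4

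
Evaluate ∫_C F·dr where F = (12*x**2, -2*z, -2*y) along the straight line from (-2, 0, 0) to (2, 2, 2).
56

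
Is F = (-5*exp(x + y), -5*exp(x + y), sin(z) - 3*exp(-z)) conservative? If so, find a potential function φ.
Yes, F is conservative. φ = -5*exp(x + y) - cos(z) + 3*exp(-z)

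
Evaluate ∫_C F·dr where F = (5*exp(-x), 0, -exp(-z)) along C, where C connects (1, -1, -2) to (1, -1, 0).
1 - exp(2)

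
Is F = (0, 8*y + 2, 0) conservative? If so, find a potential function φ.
Yes, F is conservative. φ = 2*y*(2*y + 1)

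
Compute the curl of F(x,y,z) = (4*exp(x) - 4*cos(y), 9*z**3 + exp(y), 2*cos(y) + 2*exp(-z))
(-27*z**2 - 2*sin(y), 0, -4*sin(y))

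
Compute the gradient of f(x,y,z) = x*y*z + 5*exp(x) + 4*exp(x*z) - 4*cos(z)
(y*z + 4*z*exp(x*z) + 5*exp(x), x*z, x*y + 4*x*exp(x*z) + 4*sin(z))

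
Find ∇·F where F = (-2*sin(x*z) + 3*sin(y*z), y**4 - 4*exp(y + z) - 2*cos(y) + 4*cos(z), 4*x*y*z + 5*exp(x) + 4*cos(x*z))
4*x*y - 4*x*sin(x*z) + 4*y**3 - 2*z*cos(x*z) - 4*exp(y + z) + 2*sin(y)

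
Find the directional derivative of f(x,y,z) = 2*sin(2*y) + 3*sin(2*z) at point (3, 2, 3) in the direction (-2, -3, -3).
-3*sqrt(22)*(2*cos(4) + 3*cos(6))/11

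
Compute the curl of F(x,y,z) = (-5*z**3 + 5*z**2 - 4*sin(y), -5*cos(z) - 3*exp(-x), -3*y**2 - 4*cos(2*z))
(-6*y - 5*sin(z), 5*z*(2 - 3*z), 4*cos(y) + 3*exp(-x))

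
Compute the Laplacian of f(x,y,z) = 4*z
0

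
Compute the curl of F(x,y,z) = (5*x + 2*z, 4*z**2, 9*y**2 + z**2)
(18*y - 8*z, 2, 0)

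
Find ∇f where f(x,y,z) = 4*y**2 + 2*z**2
(0, 8*y, 4*z)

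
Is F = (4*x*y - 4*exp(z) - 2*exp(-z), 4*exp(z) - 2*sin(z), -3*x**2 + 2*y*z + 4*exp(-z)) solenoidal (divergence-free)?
No, ∇·F = 6*y - 4*exp(-z)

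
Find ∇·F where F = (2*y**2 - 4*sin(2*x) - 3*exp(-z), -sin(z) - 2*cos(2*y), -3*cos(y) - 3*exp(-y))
4*sin(2*y) - 8*cos(2*x)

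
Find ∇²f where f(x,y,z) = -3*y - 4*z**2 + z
-8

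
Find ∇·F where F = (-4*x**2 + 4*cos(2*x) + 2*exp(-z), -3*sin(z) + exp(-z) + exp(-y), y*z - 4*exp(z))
-8*x + y - 4*exp(z) - 8*sin(2*x) - exp(-y)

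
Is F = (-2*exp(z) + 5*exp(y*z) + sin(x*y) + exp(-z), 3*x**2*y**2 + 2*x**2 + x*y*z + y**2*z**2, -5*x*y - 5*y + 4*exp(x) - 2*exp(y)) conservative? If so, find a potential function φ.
No, ∇×F = (-x*y - 5*x - 2*y**2*z - 2*exp(y) - 5, 5*y*exp(y*z) + 5*y - 4*exp(x) - 2*exp(z) - exp(-z), 6*x*y**2 - x*cos(x*y) + 4*x + y*z - 5*z*exp(y*z)) ≠ 0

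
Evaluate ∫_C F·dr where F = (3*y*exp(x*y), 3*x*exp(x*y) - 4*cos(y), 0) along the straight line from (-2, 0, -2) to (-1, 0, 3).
0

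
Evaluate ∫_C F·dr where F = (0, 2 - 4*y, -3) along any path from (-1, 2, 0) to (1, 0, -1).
7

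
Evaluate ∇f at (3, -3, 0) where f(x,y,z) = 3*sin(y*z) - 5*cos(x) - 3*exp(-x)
(3*exp(-3) + 5*sin(3), 0, -9)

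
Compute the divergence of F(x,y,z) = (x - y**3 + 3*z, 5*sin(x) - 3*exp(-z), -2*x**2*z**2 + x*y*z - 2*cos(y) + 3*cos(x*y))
-4*x**2*z + x*y + 1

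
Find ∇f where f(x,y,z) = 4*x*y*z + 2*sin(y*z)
(4*y*z, 2*z*(2*x + cos(y*z)), 2*y*(2*x + cos(y*z)))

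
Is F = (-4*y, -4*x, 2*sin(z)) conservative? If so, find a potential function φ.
Yes, F is conservative. φ = -4*x*y - 2*cos(z)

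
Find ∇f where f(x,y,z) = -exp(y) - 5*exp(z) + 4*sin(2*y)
(0, -exp(y) + 8*cos(2*y), -5*exp(z))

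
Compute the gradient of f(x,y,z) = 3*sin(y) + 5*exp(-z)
(0, 3*cos(y), -5*exp(-z))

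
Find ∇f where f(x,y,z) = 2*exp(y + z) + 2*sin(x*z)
(2*z*cos(x*z), 2*exp(y + z), 2*x*cos(x*z) + 2*exp(y + z))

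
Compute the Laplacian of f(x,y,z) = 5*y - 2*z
0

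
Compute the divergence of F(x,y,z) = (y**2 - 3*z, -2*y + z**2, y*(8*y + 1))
-2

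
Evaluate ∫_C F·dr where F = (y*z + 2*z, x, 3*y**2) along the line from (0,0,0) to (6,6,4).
234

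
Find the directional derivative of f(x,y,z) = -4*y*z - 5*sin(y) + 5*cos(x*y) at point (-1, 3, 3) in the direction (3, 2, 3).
5*sqrt(22)*(-12 + 7*sin(3) - 2*cos(3))/22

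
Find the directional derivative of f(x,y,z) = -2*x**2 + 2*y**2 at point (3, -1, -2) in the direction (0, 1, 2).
-4*sqrt(5)/5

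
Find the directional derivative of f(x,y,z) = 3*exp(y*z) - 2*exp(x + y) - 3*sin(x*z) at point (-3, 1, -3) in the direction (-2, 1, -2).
-5*exp(-3) + 2*exp(-2)/3 - 12*cos(9)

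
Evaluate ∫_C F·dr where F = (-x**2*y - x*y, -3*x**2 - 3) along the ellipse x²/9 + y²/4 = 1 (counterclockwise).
27*pi/2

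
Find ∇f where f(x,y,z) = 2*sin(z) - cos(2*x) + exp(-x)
(2*sin(2*x) - exp(-x), 0, 2*cos(z))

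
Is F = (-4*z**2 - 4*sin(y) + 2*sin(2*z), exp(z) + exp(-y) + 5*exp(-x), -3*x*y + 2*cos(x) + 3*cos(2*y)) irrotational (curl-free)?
No, ∇×F = (-3*x - exp(z) - 6*sin(2*y), 3*y - 8*z + 2*sin(x) + 4*cos(2*z), 4*cos(y) - 5*exp(-x))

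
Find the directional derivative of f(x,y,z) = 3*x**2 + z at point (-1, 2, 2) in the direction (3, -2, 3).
-15*sqrt(22)/22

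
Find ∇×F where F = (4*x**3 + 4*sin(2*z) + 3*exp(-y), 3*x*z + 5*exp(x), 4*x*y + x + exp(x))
(x, -4*y - exp(x) + 8*cos(2*z) - 1, 3*z + 5*exp(x) + 3*exp(-y))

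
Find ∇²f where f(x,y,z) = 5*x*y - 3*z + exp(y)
exp(y)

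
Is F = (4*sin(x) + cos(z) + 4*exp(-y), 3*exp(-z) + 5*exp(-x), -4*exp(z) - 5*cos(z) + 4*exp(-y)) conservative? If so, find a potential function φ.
No, ∇×F = (3*exp(-z) - 4*exp(-y), -sin(z), 4*exp(-y) - 5*exp(-x)) ≠ 0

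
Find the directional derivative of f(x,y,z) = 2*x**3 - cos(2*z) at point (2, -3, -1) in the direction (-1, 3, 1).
-2*sqrt(11)*(sin(2) + 12)/11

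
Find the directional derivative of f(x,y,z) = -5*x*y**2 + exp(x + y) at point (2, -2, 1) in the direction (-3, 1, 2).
7*sqrt(14)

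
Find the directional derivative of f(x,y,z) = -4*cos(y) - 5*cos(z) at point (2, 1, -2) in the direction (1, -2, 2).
-10*sin(2)/3 - 8*sin(1)/3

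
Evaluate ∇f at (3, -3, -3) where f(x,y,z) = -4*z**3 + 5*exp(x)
(5*exp(3), 0, -108)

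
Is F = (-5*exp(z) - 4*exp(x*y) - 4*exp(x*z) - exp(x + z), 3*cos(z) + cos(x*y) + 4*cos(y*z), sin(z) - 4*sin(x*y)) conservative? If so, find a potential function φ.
No, ∇×F = (-4*x*cos(x*y) + 4*y*sin(y*z) + 3*sin(z), -4*x*exp(x*z) + 4*y*cos(x*y) - 5*exp(z) - exp(x + z), 4*x*exp(x*y) - y*sin(x*y)) ≠ 0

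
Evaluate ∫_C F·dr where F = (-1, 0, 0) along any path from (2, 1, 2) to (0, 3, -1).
2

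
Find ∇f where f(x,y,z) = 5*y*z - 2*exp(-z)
(0, 5*z, 5*y + 2*exp(-z))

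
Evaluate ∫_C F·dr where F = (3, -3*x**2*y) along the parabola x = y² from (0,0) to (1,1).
5/2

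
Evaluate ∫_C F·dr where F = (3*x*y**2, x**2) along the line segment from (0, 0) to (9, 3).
2511/4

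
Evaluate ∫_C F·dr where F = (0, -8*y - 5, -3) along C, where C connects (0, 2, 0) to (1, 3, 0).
-25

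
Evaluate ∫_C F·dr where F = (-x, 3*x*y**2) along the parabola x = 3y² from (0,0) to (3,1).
-27/10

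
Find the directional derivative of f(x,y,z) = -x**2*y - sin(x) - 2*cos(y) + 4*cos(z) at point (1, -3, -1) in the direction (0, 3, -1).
-sqrt(10)*(6*sin(3) + 3 + 4*sin(1))/10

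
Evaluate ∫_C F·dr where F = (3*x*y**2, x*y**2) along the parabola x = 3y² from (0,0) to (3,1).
48/5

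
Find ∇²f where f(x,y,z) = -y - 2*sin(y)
2*sin(y)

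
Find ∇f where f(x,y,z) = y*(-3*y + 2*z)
(0, -6*y + 2*z, 2*y)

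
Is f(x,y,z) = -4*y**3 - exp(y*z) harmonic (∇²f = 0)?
No, ∇²f = -y**2*exp(y*z) - 24*y - z**2*exp(y*z)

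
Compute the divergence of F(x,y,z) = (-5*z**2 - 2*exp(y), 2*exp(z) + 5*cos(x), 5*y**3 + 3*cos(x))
0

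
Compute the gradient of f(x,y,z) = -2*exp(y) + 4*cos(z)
(0, -2*exp(y), -4*sin(z))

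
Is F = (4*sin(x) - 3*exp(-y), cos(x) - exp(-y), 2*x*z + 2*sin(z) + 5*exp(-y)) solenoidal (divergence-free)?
No, ∇·F = 2*x + 4*cos(x) + 2*cos(z) + exp(-y)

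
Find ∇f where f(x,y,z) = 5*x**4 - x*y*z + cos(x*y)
(20*x**3 - y*z - y*sin(x*y), -x*(z + sin(x*y)), -x*y)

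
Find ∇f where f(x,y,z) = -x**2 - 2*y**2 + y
(-2*x, 1 - 4*y, 0)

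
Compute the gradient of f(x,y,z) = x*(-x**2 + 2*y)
(-3*x**2 + 2*y, 2*x, 0)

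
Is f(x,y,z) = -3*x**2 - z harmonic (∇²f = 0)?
No, ∇²f = -6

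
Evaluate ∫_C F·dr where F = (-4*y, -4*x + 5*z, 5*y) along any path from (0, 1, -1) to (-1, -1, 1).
-4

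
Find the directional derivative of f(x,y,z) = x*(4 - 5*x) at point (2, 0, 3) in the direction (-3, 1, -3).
48*sqrt(19)/19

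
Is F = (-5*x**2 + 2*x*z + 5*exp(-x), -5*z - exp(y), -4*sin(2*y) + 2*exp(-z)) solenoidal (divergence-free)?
No, ∇·F = -10*x + 2*z - exp(y) - 2*exp(-z) - 5*exp(-x)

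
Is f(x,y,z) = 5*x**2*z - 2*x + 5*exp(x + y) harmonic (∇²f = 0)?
No, ∇²f = 10*z + 10*exp(x + y)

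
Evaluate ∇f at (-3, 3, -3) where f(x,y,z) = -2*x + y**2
(-2, 6, 0)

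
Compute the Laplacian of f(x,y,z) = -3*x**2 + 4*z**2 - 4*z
2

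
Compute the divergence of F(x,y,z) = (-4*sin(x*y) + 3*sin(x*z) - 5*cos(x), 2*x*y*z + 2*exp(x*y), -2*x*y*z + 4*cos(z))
-2*x*y + 2*x*z + 2*x*exp(x*y) - 4*y*cos(x*y) + 3*z*cos(x*z) + 5*sin(x) - 4*sin(z)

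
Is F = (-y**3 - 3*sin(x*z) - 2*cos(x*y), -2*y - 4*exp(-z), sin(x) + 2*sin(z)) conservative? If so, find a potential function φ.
No, ∇×F = (-4*exp(-z), -3*x*cos(x*z) - cos(x), -2*x*sin(x*y) + 3*y**2) ≠ 0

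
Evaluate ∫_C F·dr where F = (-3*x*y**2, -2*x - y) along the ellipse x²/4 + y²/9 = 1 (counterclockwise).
-12*pi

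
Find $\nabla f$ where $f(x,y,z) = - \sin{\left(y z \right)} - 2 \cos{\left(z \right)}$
(0, -z*cos(y*z), -y*cos(y*z) + 2*sin(z))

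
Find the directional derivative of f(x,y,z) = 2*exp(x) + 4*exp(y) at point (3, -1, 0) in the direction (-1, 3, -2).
sqrt(14)*(6 - exp(4))*exp(-1)/7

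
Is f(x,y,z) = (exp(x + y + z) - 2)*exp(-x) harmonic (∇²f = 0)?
No, ∇²f = (2*exp(x + y + z) - 2)*exp(-x)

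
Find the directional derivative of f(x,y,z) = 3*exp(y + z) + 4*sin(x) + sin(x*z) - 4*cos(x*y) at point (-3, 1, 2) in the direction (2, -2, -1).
-3*exp(3) + 8*cos(3)/3 - 32*sin(3)/3 + 7*cos(6)/3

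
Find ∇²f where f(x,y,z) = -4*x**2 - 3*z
-8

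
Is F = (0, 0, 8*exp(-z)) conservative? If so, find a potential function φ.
Yes, F is conservative. φ = -8*exp(-z)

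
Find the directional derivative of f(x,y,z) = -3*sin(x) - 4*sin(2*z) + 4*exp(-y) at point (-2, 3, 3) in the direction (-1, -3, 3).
3*sqrt(19)*((-8*cos(6) + cos(2))*exp(3) + 4)*exp(-3)/19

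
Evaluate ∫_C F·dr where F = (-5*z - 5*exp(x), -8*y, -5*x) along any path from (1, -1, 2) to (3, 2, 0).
-5*exp(3) - 2 + 5*E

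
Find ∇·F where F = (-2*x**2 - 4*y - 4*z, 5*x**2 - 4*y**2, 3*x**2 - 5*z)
-4*x - 8*y - 5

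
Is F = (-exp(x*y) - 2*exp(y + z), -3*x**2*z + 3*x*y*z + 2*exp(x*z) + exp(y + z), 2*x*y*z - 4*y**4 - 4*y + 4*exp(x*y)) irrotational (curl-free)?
No, ∇×F = (3*x**2 - 3*x*y + 2*x*z + 4*x*exp(x*y) - 2*x*exp(x*z) - 16*y**3 - exp(y + z) - 4, -2*y*z - 4*y*exp(x*y) - 2*exp(y + z), -6*x*z + x*exp(x*y) + 3*y*z + 2*z*exp(x*z) + 2*exp(y + z))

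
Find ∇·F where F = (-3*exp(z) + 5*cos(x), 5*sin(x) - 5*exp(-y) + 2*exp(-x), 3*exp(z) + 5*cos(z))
3*exp(z) - 5*sin(x) - 5*sin(z) + 5*exp(-y)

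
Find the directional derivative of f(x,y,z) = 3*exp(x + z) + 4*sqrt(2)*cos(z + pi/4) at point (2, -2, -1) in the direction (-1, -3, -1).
-6*sqrt(11)*E/11 + 4*sqrt(22)*cos(pi/4 + 1)/11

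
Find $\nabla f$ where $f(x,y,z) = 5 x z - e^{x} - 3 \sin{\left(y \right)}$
(5*z - exp(x), -3*cos(y), 5*x)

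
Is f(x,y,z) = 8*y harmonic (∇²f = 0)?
Yes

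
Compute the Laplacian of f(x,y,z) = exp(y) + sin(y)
exp(y) - sin(y)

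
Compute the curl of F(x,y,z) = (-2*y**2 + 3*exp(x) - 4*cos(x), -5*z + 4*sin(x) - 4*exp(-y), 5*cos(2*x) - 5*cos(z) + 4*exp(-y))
(5 - 4*exp(-y), 10*sin(2*x), 4*y + 4*cos(x))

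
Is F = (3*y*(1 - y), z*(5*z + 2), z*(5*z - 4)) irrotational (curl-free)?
No, ∇×F = (-10*z - 2, 0, 6*y - 3)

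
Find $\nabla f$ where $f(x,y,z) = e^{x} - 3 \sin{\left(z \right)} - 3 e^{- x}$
(exp(x) + 3*exp(-x), 0, -3*cos(z))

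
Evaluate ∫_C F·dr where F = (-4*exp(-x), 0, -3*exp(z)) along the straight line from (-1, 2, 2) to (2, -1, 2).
4*(1 - exp(3))*exp(-2)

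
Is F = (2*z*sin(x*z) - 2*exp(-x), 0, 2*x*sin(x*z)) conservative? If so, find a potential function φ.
Yes, F is conservative. φ = -2*cos(x*z) + 2*exp(-x)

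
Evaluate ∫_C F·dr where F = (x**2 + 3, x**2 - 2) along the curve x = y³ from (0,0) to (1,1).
31/21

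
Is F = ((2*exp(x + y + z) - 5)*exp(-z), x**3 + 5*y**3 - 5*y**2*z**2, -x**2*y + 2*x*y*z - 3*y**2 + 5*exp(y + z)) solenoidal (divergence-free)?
No, ∇·F = 2*x*y + 15*y**2 - 10*y*z**2 + 2*exp(x + y) + 5*exp(y + z)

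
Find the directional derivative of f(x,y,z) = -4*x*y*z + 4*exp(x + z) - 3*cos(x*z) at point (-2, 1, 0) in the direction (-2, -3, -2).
-16*sqrt(17)*(1 + exp(2))*exp(-2)/17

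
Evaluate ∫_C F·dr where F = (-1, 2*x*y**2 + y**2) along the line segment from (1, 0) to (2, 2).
11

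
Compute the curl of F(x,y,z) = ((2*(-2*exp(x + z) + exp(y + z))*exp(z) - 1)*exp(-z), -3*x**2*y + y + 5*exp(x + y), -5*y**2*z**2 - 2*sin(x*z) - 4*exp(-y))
(-10*y*z**2 + 4*exp(-y), 2*z*cos(x*z) - 4*exp(x + z) + 2*exp(y + z) + exp(-z), -6*x*y + 5*exp(x + y) - 2*exp(y + z))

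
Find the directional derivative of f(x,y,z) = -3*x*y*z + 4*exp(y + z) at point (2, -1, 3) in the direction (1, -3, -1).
sqrt(11)*(57 - 16*exp(2))/11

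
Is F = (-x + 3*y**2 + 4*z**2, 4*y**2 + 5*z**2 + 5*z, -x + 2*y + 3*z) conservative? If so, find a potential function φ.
No, ∇×F = (-10*z - 3, 8*z + 1, -6*y) ≠ 0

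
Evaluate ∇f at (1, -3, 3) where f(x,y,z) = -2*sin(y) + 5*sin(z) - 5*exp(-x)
(5*exp(-1), -2*cos(3), 5*cos(3))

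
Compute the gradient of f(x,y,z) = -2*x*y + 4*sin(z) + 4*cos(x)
(-2*y - 4*sin(x), -2*x, 4*cos(z))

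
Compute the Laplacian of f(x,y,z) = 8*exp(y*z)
8*(y**2 + z**2)*exp(y*z)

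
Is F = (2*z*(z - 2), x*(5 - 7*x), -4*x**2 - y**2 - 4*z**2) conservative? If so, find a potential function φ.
No, ∇×F = (-2*y, 8*x + 4*z - 4, 5 - 14*x) ≠ 0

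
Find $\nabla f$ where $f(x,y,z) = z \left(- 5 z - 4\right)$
(0, 0, -10*z - 4)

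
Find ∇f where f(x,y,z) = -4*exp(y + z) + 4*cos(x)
(-4*sin(x), -4*exp(y + z), -4*exp(y + z))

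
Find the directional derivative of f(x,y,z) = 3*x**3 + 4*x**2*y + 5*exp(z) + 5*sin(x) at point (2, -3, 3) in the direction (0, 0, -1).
-5*exp(3)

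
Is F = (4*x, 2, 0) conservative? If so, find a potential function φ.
Yes, F is conservative. φ = 2*x**2 + 2*y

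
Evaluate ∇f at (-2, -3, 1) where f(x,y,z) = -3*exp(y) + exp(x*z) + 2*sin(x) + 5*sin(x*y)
(-15*cos(6) + 2*cos(2) + exp(-2), -10*cos(6) - 3*exp(-3), -2*exp(-2))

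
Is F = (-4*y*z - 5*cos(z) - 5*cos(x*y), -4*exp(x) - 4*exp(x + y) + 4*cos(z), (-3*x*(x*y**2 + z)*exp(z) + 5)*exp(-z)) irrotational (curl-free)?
No, ∇×F = (-6*x**2*y + 4*sin(z), 6*x*y**2 - 4*y + 3*z + 5*sin(z), -5*x*sin(x*y) + 4*z - 4*exp(x) - 4*exp(x + y))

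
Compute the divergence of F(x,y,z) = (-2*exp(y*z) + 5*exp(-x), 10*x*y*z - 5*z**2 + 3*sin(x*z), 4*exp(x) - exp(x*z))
10*x*z - x*exp(x*z) - 5*exp(-x)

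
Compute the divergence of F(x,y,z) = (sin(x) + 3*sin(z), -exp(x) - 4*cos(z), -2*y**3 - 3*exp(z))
-3*exp(z) + cos(x)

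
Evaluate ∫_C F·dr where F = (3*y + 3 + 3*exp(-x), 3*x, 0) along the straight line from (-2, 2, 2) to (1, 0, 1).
-3*exp(-1) + 21 + 3*exp(2)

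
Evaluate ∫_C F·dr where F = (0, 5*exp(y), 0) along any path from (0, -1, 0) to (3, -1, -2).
0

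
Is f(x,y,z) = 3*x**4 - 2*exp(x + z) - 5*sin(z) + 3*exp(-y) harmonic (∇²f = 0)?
No, ∇²f = 36*x**2 - 4*exp(x + z) + 5*sin(z) + 3*exp(-y)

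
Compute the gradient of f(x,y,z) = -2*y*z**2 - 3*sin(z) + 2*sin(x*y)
(2*y*cos(x*y), 2*x*cos(x*y) - 2*z**2, -4*y*z - 3*cos(z))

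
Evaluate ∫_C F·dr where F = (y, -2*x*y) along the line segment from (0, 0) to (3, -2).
-11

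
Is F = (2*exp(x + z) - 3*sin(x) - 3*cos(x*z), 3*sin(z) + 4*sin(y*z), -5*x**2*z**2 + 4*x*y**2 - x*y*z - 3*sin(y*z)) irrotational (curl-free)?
No, ∇×F = (8*x*y - x*z - 4*y*cos(y*z) - 3*z*cos(y*z) - 3*cos(z), 10*x*z**2 + 3*x*sin(x*z) - 4*y**2 + y*z + 2*exp(x + z), 0)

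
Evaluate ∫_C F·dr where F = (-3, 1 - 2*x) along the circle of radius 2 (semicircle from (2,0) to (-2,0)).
12 - 4*pi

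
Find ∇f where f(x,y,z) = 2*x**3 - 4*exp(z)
(6*x**2, 0, -4*exp(z))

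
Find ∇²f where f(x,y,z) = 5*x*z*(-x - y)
-10*z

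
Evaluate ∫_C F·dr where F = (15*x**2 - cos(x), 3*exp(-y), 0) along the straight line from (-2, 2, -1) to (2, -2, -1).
-6*sinh(2) - 2*sin(2) + 80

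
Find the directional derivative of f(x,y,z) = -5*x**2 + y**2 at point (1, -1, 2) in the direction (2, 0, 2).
-5*sqrt(2)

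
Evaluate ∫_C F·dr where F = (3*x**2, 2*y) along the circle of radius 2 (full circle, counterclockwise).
0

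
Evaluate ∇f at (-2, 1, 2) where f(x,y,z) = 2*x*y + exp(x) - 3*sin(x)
(exp(-2) - 3*cos(2) + 2, -4, 0)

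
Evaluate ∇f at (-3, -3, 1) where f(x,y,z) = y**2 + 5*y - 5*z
(0, -1, -5)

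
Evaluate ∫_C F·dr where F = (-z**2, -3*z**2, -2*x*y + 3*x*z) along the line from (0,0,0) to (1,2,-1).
0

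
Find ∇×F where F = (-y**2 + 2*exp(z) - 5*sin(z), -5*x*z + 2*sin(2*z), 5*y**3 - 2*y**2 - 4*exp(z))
(5*x + 15*y**2 - 4*y - 4*cos(2*z), 2*exp(z) - 5*cos(z), 2*y - 5*z)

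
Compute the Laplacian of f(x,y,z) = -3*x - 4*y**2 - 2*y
-8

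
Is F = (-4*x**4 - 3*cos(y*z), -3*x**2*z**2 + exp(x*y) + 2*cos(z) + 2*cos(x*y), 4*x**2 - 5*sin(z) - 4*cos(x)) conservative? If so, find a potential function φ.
No, ∇×F = (6*x**2*z + 2*sin(z), -8*x + 3*y*sin(y*z) - 4*sin(x), -6*x*z**2 + y*exp(x*y) - 2*y*sin(x*y) - 3*z*sin(y*z)) ≠ 0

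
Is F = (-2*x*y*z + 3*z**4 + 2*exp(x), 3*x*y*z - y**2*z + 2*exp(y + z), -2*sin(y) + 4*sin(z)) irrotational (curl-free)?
No, ∇×F = (-3*x*y + y**2 - 2*exp(y + z) - 2*cos(y), -2*x*y + 12*z**3, z*(2*x + 3*y))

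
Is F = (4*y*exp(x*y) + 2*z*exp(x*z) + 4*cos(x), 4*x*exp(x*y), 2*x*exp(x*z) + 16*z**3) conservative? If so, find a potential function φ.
Yes, F is conservative. φ = 4*z**4 + 4*exp(x*y) + 2*exp(x*z) + 4*sin(x)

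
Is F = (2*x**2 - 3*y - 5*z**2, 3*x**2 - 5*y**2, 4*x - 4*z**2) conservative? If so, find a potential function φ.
No, ∇×F = (0, -10*z - 4, 6*x + 3) ≠ 0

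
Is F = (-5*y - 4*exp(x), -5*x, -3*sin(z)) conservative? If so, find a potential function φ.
Yes, F is conservative. φ = -5*x*y - 4*exp(x) + 3*cos(z)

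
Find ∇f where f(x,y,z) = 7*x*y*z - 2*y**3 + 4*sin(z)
(7*y*z, 7*x*z - 6*y**2, 7*x*y + 4*cos(z))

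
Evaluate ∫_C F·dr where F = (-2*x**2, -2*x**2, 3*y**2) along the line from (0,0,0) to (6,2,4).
-176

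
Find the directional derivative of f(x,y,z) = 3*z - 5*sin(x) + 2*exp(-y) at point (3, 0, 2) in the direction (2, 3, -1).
-sqrt(14)*(10*cos(3) + 9)/14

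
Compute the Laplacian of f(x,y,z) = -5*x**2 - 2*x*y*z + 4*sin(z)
-4*sin(z) - 10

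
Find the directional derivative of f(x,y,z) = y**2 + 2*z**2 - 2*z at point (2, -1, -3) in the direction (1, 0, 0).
0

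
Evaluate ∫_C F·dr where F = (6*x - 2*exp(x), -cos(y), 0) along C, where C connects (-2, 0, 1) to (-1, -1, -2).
-9 - 2*exp(-1) + 2*exp(-2) + sin(1)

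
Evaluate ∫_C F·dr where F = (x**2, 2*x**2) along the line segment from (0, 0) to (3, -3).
-9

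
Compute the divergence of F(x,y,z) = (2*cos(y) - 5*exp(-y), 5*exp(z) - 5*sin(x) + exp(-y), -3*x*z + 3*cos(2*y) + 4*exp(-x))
-3*x - exp(-y)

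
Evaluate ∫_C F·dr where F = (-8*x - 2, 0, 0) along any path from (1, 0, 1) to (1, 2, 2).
0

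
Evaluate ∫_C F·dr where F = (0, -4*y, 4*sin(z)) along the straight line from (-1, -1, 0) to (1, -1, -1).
4 - 4*cos(1)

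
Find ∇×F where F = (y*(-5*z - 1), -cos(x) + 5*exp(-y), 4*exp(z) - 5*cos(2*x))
(0, -5*y - 10*sin(2*x), 5*z + sin(x) + 1)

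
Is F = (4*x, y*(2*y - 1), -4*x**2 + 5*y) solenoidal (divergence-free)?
No, ∇·F = 4*y + 3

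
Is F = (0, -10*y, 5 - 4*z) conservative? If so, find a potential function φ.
Yes, F is conservative. φ = -5*y**2 - 2*z**2 + 5*z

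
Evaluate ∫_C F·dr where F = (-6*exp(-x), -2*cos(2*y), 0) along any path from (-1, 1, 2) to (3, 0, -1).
-6*E + 6*exp(-3) + sin(2)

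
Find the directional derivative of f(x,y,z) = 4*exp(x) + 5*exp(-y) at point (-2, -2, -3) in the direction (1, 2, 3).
sqrt(14)*(2 - 5*exp(4))*exp(-2)/7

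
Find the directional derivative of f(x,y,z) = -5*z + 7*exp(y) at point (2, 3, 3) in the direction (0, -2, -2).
sqrt(2)*(5 - 7*exp(3))/2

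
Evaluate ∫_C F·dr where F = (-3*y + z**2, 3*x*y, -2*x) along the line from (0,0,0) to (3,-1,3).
15/2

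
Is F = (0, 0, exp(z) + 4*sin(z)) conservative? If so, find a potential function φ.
Yes, F is conservative. φ = exp(z) - 4*cos(z)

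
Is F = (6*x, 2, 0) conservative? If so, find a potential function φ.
Yes, F is conservative. φ = 3*x**2 + 2*y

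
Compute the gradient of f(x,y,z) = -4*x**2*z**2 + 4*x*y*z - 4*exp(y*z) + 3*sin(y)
(4*z*(-2*x*z + y), 4*x*z - 4*z*exp(y*z) + 3*cos(y), -8*x**2*z + 4*x*y - 4*y*exp(y*z))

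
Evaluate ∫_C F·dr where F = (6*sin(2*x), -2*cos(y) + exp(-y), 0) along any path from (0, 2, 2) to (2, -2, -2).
-exp(2) + exp(-2) - 3*cos(4) + 3 + 4*sin(2)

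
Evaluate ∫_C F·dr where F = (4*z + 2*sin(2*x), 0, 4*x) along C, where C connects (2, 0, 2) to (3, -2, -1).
-28 - cos(6) + cos(4)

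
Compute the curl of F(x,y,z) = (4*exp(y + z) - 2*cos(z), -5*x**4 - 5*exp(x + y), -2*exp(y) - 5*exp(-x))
(-2*exp(y), 4*exp(y + z) + 2*sin(z) - 5*exp(-x), -20*x**3 - 5*exp(x + y) - 4*exp(y + z))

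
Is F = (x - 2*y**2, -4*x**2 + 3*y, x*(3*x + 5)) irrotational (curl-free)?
No, ∇×F = (0, -6*x - 5, -8*x + 4*y)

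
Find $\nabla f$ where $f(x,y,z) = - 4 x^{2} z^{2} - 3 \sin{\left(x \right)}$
(-8*x*z**2 - 3*cos(x), 0, -8*x**2*z)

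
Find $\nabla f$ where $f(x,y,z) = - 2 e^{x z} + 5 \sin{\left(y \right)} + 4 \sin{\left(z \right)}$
(-2*z*exp(x*z), 5*cos(y), -2*x*exp(x*z) + 4*cos(z))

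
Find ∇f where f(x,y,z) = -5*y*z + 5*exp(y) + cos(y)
(0, -5*z + 5*exp(y) - sin(y), -5*y)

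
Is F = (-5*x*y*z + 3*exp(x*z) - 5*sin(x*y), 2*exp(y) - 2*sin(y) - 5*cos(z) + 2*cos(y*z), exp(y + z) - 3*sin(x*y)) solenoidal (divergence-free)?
No, ∇·F = -5*y*z - 5*y*cos(x*y) + 3*z*exp(x*z) - 2*z*sin(y*z) + 2*exp(y) + exp(y + z) - 2*cos(y)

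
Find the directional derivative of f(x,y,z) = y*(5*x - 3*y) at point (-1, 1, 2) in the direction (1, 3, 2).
-2*sqrt(14)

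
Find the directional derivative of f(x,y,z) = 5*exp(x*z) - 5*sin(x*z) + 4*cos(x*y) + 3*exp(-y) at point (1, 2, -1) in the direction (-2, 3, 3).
sqrt(22)*(-25*exp(2)*cos(1) - 9 + 4*exp(2)*sin(2) + 25*E)*exp(-2)/22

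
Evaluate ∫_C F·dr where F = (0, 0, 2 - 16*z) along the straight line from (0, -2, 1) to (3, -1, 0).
6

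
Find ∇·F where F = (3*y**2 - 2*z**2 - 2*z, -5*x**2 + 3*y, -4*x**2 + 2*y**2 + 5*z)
8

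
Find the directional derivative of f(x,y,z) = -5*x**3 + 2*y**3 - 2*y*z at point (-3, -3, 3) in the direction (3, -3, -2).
-51*sqrt(22)/2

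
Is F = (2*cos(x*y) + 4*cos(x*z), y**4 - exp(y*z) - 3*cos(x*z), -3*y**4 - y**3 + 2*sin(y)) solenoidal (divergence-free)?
No, ∇·F = 4*y**3 - 2*y*sin(x*y) - z*exp(y*z) - 4*z*sin(x*z)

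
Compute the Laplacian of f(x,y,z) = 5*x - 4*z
0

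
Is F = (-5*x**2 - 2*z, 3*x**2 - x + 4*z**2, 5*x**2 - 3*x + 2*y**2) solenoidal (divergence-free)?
No, ∇·F = -10*x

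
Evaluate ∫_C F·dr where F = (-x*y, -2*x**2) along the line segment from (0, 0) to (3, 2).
-18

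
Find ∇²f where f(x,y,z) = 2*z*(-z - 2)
-4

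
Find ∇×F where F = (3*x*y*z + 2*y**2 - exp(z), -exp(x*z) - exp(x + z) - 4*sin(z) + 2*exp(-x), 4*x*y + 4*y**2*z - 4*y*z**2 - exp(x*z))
(x*exp(x*z) + 4*x + 8*y*z - 4*z**2 + exp(x + z) + 4*cos(z), 3*x*y - 4*y + z*exp(x*z) - exp(z), -3*x*z - 4*y - z*exp(x*z) - exp(x + z) - 2*exp(-x))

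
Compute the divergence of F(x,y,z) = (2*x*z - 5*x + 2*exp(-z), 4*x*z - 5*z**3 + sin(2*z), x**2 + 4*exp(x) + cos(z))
2*z - sin(z) - 5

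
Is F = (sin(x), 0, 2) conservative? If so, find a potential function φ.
Yes, F is conservative. φ = 2*z - cos(x)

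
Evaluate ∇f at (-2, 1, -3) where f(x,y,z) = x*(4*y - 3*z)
(13, -8, 6)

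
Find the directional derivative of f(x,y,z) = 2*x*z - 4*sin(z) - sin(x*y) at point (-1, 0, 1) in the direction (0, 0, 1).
-4*cos(1) - 2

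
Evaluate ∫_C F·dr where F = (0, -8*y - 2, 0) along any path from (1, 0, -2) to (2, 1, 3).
-6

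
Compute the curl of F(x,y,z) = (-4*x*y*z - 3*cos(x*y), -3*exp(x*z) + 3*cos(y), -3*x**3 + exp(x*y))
(x*(exp(x*y) + 3*exp(x*z)), 9*x**2 - 4*x*y - y*exp(x*y), 4*x*z - 3*x*sin(x*y) - 3*z*exp(x*z))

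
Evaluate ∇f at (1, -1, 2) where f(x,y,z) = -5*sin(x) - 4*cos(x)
(-5*cos(1) + 4*sin(1), 0, 0)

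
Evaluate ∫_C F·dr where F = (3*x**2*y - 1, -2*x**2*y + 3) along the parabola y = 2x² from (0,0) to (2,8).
-1654/15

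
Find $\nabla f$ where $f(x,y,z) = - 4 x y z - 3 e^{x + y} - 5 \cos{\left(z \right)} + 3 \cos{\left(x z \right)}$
(-4*y*z - 3*z*sin(x*z) - 3*exp(x + y), -4*x*z - 3*exp(x + y), -4*x*y - 3*x*sin(x*z) + 5*sin(z))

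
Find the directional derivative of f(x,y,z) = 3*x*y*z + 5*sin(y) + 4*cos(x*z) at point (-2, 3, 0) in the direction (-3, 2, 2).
2*sqrt(17)*(-18 + 5*cos(3))/17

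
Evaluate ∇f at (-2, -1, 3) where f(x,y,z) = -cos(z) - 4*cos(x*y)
(-4*sin(2), -8*sin(2), sin(3))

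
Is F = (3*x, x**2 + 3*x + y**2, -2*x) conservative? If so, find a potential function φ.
No, ∇×F = (0, 2, 2*x + 3) ≠ 0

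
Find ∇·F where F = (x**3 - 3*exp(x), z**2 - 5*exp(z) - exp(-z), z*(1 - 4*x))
3*x**2 - 4*x - 3*exp(x) + 1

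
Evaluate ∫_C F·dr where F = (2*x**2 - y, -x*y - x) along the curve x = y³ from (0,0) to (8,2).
4784/15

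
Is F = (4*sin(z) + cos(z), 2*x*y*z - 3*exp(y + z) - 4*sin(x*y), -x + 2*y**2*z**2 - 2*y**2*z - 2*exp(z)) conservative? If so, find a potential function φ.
No, ∇×F = (-2*x*y + 4*y*z**2 - 4*y*z + 3*exp(y + z), -sin(z) + 4*cos(z) + 1, 2*y*(z - 2*cos(x*y))) ≠ 0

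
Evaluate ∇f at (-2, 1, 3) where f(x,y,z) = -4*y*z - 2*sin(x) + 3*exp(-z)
(-2*cos(2), -12, -4 - 3*exp(-3))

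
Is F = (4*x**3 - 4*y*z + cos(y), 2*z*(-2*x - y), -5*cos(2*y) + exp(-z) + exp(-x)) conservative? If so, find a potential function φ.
No, ∇×F = (4*x + 2*y + 10*sin(2*y), -4*y + exp(-x), sin(y)) ≠ 0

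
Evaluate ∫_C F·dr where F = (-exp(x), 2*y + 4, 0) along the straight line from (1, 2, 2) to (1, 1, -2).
-7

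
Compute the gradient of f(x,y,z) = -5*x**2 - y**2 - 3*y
(-10*x, -2*y - 3, 0)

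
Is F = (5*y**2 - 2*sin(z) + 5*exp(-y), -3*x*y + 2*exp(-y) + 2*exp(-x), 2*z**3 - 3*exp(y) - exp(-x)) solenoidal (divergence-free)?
No, ∇·F = -3*x + 6*z**2 - 2*exp(-y)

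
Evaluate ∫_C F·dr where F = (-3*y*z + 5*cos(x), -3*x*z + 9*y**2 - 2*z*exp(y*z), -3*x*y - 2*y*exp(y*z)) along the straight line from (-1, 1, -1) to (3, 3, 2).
-2*exp(6) + 5*sin(3) + 2*exp(-1) + 5*sin(1) + 27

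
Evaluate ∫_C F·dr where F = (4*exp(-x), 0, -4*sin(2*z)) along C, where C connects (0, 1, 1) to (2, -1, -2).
2*cos(4) - 4*exp(-2) - 2*cos(2) + 4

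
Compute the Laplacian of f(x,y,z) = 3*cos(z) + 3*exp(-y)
-3*cos(z) + 3*exp(-y)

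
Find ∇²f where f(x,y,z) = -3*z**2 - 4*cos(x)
4*cos(x) - 6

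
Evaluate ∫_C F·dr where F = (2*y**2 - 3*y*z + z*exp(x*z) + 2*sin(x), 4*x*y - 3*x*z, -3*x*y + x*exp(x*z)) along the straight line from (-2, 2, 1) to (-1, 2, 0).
-3 - 2*cos(1) + 2*cos(2) - exp(-2)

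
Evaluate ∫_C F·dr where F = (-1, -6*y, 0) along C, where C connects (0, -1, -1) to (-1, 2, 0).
-8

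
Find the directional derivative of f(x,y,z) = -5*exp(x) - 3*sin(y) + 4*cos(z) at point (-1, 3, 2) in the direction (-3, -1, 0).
3*sqrt(10)*(E*cos(3) + 5)*exp(-1)/10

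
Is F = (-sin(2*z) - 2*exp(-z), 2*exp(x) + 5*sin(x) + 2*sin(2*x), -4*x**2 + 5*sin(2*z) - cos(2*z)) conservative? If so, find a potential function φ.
No, ∇×F = (0, 8*x - 2*cos(2*z) + 2*exp(-z), 2*exp(x) + 5*cos(x) + 4*cos(2*x)) ≠ 0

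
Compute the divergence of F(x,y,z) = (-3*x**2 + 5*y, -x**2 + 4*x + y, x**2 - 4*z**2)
-6*x - 8*z + 1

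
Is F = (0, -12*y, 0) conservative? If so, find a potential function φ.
Yes, F is conservative. φ = -6*y**2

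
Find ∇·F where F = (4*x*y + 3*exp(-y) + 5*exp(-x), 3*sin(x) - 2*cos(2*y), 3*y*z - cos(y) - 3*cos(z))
7*y + 4*sin(2*y) + 3*sin(z) - 5*exp(-x)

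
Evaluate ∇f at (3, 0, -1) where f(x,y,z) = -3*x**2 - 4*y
(-18, -4, 0)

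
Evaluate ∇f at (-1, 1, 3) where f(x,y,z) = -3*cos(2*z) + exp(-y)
(0, -exp(-1), 6*sin(6))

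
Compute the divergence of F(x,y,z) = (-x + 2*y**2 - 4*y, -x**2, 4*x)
-1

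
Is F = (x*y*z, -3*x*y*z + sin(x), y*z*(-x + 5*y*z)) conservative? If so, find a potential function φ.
No, ∇×F = (3*x*y - x*z + 10*y*z**2, y*(x + z), -x*z - 3*y*z + cos(x)) ≠ 0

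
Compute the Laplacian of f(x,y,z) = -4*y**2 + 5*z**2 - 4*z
2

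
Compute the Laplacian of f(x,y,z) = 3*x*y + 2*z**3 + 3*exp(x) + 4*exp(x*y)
4*x**2*exp(x*y) + 4*y**2*exp(x*y) + 12*z + 3*exp(x)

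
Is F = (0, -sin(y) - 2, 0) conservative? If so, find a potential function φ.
Yes, F is conservative. φ = -2*y + cos(y)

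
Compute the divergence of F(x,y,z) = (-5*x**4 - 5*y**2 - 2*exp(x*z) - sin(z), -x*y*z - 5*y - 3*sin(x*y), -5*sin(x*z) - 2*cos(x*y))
-20*x**3 - x*z - 3*x*cos(x*y) - 5*x*cos(x*z) - 2*z*exp(x*z) - 5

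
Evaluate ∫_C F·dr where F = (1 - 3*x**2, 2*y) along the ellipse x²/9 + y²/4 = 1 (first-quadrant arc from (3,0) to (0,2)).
28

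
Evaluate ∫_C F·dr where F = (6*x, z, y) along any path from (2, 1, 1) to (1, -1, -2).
-8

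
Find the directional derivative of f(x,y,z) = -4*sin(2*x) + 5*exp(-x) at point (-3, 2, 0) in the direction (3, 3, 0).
-sqrt(2)*(8*cos(6) + 5*exp(3))/2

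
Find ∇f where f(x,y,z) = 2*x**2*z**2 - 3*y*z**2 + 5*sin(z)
(4*x*z**2, -3*z**2, 4*x**2*z - 6*y*z + 5*cos(z))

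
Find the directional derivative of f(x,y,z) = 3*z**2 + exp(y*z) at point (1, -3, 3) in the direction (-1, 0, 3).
9*sqrt(10)*(-1 + 6*exp(9))*exp(-9)/10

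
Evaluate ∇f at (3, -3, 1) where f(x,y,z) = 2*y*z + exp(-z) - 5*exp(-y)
(0, 2 + 5*exp(3), -6 - exp(-1))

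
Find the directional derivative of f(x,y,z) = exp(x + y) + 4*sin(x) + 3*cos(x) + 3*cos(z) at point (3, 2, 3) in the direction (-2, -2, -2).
2*sqrt(3)*(-exp(5) + 3*sin(3) - 2*cos(3))/3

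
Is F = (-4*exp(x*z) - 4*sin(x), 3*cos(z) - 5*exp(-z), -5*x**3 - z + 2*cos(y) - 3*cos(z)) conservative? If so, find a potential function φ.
No, ∇×F = (-2*sin(y) + 3*sin(z) - 5*exp(-z), x*(15*x - 4*exp(x*z)), 0) ≠ 0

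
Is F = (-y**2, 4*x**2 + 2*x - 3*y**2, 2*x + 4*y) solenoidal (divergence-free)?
No, ∇·F = -6*y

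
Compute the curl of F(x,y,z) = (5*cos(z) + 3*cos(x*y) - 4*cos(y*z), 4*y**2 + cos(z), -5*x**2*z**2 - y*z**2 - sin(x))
(-z**2 + sin(z), 10*x*z**2 + 4*y*sin(y*z) - 5*sin(z) + cos(x), 3*x*sin(x*y) - 4*z*sin(y*z))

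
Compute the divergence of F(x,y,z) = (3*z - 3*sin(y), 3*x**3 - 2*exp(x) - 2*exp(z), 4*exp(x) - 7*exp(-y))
0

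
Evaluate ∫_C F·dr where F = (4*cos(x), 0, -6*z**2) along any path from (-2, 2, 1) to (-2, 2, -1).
4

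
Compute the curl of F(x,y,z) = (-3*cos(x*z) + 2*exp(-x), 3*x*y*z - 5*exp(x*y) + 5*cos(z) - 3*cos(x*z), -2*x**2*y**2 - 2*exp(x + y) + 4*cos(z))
(-4*x**2*y - 3*x*y - 3*x*sin(x*z) - 2*exp(x + y) + 5*sin(z), 4*x*y**2 + 3*x*sin(x*z) + 2*exp(x + y), 3*y*z - 5*y*exp(x*y) + 3*z*sin(x*z))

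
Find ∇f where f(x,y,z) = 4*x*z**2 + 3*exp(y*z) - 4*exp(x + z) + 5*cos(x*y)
(-5*y*sin(x*y) + 4*z**2 - 4*exp(x + z), -5*x*sin(x*y) + 3*z*exp(y*z), 8*x*z + 3*y*exp(y*z) - 4*exp(x + z))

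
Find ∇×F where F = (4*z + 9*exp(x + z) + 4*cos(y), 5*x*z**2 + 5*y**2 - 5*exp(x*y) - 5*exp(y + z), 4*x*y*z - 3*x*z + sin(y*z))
(-6*x*z + z*cos(y*z) + 5*exp(y + z), -4*y*z + 3*z + 9*exp(x + z) + 4, -5*y*exp(x*y) + 5*z**2 + 4*sin(y))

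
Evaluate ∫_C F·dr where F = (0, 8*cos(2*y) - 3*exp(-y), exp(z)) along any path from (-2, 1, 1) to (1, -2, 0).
-4*sin(2) - E - 3*exp(-1) + 1 - 4*sin(4) + 3*exp(2)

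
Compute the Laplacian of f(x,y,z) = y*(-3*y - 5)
-6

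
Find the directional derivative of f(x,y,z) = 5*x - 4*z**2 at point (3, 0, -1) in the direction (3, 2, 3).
39*sqrt(22)/22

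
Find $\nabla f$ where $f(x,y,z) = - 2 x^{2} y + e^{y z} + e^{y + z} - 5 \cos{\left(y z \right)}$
(-4*x*y, -2*x**2 + z*exp(y*z) + 5*z*sin(y*z) + exp(y + z), y*exp(y*z) + 5*y*sin(y*z) + exp(y + z))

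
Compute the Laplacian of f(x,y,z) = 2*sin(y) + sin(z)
-2*sin(y) - sin(z)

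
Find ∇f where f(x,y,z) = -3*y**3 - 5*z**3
(0, -9*y**2, -15*z**2)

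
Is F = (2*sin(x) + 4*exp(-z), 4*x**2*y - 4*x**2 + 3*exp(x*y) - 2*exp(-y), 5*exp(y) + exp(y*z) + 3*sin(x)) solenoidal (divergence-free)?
No, ∇·F = 4*x**2 + 3*x*exp(x*y) + y*exp(y*z) + 2*cos(x) + 2*exp(-y)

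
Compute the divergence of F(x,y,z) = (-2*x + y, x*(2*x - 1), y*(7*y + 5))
-2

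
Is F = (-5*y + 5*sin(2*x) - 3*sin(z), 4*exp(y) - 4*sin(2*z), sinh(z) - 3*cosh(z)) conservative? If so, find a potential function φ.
No, ∇×F = (8*cos(2*z), -3*cos(z), 5) ≠ 0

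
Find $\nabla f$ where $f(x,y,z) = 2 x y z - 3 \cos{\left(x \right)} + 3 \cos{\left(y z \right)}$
(2*y*z + 3*sin(x), z*(2*x - 3*sin(y*z)), y*(2*x - 3*sin(y*z)))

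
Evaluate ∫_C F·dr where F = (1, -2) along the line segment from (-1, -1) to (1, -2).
4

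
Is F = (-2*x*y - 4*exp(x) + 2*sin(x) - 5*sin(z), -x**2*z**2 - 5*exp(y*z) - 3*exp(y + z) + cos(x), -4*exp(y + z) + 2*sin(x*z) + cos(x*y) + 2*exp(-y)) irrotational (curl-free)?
No, ∇×F = (2*x**2*z - x*sin(x*y) + 5*y*exp(y*z) - exp(y + z) - 2*exp(-y), y*sin(x*y) - 2*z*cos(x*z) - 5*cos(z), -2*x*z**2 + 2*x - sin(x))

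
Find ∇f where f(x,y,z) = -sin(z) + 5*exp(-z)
(0, 0, -cos(z) - 5*exp(-z))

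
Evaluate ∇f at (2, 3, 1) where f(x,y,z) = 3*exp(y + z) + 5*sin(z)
(0, 3*exp(4), 5*cos(1) + 3*exp(4))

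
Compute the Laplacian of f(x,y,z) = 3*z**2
6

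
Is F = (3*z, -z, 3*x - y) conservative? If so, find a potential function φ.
Yes, F is conservative. φ = z*(3*x - y)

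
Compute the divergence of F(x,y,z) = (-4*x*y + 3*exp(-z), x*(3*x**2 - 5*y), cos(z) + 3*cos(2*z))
-5*x - 4*y - sin(z) - 6*sin(2*z)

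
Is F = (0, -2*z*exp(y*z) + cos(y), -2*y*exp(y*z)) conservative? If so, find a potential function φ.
Yes, F is conservative. φ = -2*exp(y*z) + sin(y)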